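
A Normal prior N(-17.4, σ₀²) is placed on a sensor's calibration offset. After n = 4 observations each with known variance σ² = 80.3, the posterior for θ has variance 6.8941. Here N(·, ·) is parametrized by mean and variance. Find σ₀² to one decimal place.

σ₀² = 10.5

For the Normal–Normal model with known σ², precisions add: τ_n = τ₀ + n/σ².
So 1/σ₀² = 1/6.8941 − 4/80.3 = 0.145052 − 0.049813 = 0.095239.
Hence σ₀² = 1/0.095239 ≈ 10.5.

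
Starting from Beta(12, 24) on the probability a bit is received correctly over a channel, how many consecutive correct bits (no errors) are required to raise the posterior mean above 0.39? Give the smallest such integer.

k = 4

After k correct bits and 0 errors the posterior is Beta(12+k, 24), with mean (12+k)/(12+24+k).
Set (12+k)/(36+k) > 0.39 and solve: k > (0.39·36 − 12)/(1 − 0.39) = 3.344.
The smallest integer exceeding 3.344 is 4.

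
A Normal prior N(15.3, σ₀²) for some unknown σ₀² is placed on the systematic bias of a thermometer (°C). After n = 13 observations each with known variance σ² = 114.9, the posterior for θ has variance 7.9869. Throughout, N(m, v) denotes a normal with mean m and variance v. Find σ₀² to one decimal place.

σ₀² = 82.9

Posterior precision equals prior precision plus data precision: 1/σ_n² = 1/σ₀² + n/σ².
So 1/σ₀² = 1/7.9869 − 13/114.9 = 0.125205 − 0.113142 = 0.012063.
Hence σ₀² = 1/0.012063 ≈ 82.9.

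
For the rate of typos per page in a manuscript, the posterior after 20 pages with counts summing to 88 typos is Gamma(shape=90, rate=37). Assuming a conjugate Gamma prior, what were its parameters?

Gamma(shape=2, rate=17)

A Gamma(α, β) prior (rate parametrization) on a Poisson rate with n observations summing to S gives posterior Gamma(α+S, β+n).
So α = 90 − 88 = 2 and β = 37 − 20 = 17.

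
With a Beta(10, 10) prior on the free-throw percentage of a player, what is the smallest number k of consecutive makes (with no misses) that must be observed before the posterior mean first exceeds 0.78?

k = 26

After k makes and 0 misses the posterior is Beta(10+k, 10), with mean (10+k)/(10+10+k).
Set (10+k)/(20+k) > 0.78 and solve: k > (0.78·20 − 10)/(1 − 0.78) = 25.455.
The smallest integer exceeding 25.455 is 26, and checking k=26: (36)/(46) = 0.7826 > 0.78.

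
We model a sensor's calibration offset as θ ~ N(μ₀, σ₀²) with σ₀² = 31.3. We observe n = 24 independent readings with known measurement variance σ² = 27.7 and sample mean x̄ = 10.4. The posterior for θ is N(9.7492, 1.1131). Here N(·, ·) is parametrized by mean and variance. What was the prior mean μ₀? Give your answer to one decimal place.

μ₀ = -7.9

With known observation variance, the Normal–Normal posterior has precision τ_n = τ₀ + n/σ² and mean μ_n = (τ₀μ₀ + (n/σ²)x̄)/τ_n.
Here τ₀ = 1/31.3 = 0.031949 and τ_data = 24/27.7 = 0.866426, so τ_n = 0.898375.
Rearranging for μ₀: μ₀ = (μ_n·τ_n − τ_data·x̄)/τ₀ = (9.7492·0.898375 − 0.866426·10.4) / 0.031949 = -0.252393/0.031949 ≈ -7.9.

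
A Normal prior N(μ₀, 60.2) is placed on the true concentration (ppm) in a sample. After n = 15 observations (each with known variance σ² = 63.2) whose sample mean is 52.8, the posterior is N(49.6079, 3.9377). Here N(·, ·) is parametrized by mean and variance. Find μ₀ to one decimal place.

With known observation variance, the Normal–Normal posterior has precision τ_n = τ₀ + n/σ² and mean μ_n = (τ₀μ₀ + (n/σ²)x̄)/τ_n.
Here τ₀ = 1/60.2 = 0.016611 and τ_data = 15/63.2 = 0.237342, so τ_n = 0.253953.
Rearranging for μ₀: μ₀ = (μ_n·τ_n − τ_data·x̄)/τ₀ = (49.6079·0.253953 − 0.237342·52.8) / 0.016611 = 0.066417/0.016611 ≈ 4.0.

μ₀ = 4.0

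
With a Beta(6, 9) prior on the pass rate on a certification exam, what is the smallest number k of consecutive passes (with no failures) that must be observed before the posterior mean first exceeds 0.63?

k = 10

After k passes and 0 failures the posterior is Beta(6+k, 9), with mean (6+k)/(6+9+k).
Set (6+k)/(15+k) > 0.63 and solve: k > (0.63·15 − 6)/(1 − 0.63) = 9.324.
The smallest integer exceeding 9.324 is 10, and checking k=10: (16)/(25) = 0.6400 > 0.63.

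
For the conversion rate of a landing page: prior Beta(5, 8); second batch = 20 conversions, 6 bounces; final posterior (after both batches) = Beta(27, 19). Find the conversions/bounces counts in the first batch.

2 conversions and 5 bounces

Sequential conjugate updates are equivalent to a single update on the pooled data, so total successes = posterior α − prior α and total failures = posterior β − prior β.
Total across both batches: 27−5=22 conversions, 19−8=11 bounces.
Subtract the second batch: 22−20=2 conversions and 11−6=5 bounces.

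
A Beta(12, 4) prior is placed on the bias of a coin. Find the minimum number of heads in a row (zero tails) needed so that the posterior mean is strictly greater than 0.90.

After k heads and 0 tails the posterior is Beta(12+k, 4), with mean (12+k)/(12+4+k).
Set (12+k)/(16+k) > 0.90 and solve: k > (0.90·16 − 12)/(1 − 0.90) = 24.000.
The smallest integer exceeding 24.000 is 25, and checking k=25: (37)/(41) = 0.9024 > 0.90.

k = 25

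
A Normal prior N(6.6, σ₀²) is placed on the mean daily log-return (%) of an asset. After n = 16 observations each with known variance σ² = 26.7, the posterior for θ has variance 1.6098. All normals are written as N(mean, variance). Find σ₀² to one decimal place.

Posterior precision equals prior precision plus data precision: 1/σ_n² = 1/σ₀² + n/σ².
So 1/σ₀² = 1/1.6098 − 16/26.7 = 0.621195 − 0.599251 = 0.021944.
Hence σ₀² = 1/0.021944 ≈ 45.6.

σ₀² = 45.6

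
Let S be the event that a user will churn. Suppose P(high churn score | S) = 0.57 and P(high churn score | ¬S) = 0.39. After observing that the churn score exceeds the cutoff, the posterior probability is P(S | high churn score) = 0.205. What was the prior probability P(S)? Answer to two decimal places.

Bayes' rule in odds form gives O(S|E) = O(S)·[P(E|S)/P(E|¬S)], hence O(S) = O(S|E)/LR.
Posterior odds = 0.205/(1−0.205) = 0.2579. LR = 0.57/0.39 = 1.4615.
Prior odds = 0.2579/1.4615 = 0.1765, so P(S) = 0.1765/(1+0.1765) ≈ 0.15.

P(S) = 0.15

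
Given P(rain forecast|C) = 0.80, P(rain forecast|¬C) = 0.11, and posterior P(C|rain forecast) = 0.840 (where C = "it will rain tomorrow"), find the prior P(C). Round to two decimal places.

Bayes' rule in odds form gives O(C|E) = O(C)·[P(E|C)/P(E|¬C)], hence O(C) = O(C|E)/LR.
Posterior odds = 0.840/(1−0.840) = 5.2500. LR = 0.80/0.11 = 7.2727.
Prior odds = 5.2500/7.2727 = 0.7219, so P(C) = 0.7219/(1+0.7219) ≈ 0.42.

P(C) = 0.42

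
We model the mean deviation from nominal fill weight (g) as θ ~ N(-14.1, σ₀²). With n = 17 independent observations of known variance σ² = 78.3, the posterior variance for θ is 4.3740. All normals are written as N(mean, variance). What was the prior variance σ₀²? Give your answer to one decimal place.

σ₀² = 86.9

For the Normal–Normal model with known σ², precisions add: τ_n = τ₀ + n/σ².
So 1/σ₀² = 1/4.3740 − 17/78.3 = 0.228624 − 0.217114 = 0.011510.
Hence σ₀² = 1/0.011510 ≈ 86.9.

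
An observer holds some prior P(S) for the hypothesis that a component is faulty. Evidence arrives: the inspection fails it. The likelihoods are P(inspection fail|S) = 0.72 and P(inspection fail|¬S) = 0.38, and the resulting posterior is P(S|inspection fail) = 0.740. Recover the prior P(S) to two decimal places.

In odds form, posterior odds = prior odds × likelihood ratio, so prior odds = posterior odds ÷ LR.
Posterior odds = 0.740/(1−0.740) = 2.8462. LR = 0.72/0.38 = 1.8947.
Prior odds = 2.8462/1.8947 = 1.5022, so P(S) = 1.5022/(1+1.5022) ≈ 0.60.

P(S) = 0.60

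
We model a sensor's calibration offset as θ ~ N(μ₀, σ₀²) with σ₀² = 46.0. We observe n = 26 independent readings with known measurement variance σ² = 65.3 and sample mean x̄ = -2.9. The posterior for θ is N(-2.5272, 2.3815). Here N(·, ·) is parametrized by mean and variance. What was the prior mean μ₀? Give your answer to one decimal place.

μ₀ = 4.3

The posterior mean is a precision-weighted average: μ_n = (τ₀μ₀ + τ_data·x̄)/(τ₀+τ_data), with τ₀=1/σ₀² and τ_data=n/σ².
Here τ₀ = 1/46.0 = 0.021739 and τ_data = 26/65.3 = 0.398162, so τ_n = 0.419901.
Rearranging for μ₀: μ₀ = (μ_n·τ_n − τ_data·x̄)/τ₀ = (-2.5272·0.419901 − 0.398162·-2.9) / 0.021739 = 0.093496/0.021739 ≈ 4.3.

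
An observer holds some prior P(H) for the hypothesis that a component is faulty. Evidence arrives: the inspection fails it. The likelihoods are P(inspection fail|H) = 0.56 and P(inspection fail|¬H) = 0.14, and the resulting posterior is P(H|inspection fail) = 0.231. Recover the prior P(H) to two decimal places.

P(H) = 0.07

In odds form, posterior odds = prior odds × likelihood ratio, so prior odds = posterior odds ÷ LR.
Posterior odds = 0.231/(1−0.231) = 0.3004. LR = 0.56/0.14 = 4.0000.
Prior odds = 0.3004/4.0000 = 0.0751, so P(H) = 0.0751/(1+0.0751) ≈ 0.07.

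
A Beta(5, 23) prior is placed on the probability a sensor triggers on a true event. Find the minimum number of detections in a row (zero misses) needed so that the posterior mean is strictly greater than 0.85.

k = 126

After k detections and 0 misses the posterior is Beta(5+k, 23), with mean (5+k)/(5+23+k).
Set (5+k)/(28+k) > 0.85 and solve: k > (0.85·28 − 5)/(1 − 0.85) = 125.333.
The smallest integer exceeding 125.333 is 126.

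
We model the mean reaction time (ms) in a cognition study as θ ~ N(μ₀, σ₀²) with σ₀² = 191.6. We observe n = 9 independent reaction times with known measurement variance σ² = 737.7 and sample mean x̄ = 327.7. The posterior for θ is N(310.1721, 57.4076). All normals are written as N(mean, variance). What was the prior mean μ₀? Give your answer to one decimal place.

With known observation variance, the Normal–Normal posterior has precision τ_n = τ₀ + n/σ² and mean μ_n = (τ₀μ₀ + (n/σ²)x̄)/τ_n.
Here τ₀ = 1/191.6 = 0.005219 and τ_data = 9/737.7 = 0.012200, so τ_n = 0.017419.
Rearranging for μ₀: μ₀ = (μ_n·τ_n − τ_data·x̄)/τ₀ = (310.1721·0.017419 − 0.012200·327.7) / 0.005219 = 1.404948/0.005219 ≈ 269.2.

μ₀ = 269.2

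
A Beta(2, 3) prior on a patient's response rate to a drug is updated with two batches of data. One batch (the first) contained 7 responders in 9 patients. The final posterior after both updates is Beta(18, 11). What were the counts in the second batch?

Sequential conjugate updates are equivalent to a single update on the pooled data, so total successes = posterior α − prior α and total failures = posterior β − prior β.
Total across both batches: 18−2=16 responders, 11−3=8 non-responders.
Subtract the first batch: 16−7=9 responders and 8−2=6 non-responders.

9 responders and 6 non-responders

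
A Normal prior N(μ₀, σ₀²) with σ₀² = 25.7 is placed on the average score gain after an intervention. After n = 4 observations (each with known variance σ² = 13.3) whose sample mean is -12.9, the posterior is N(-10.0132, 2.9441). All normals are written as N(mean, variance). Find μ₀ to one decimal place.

μ₀ = 12.3

With known observation variance, the Normal–Normal posterior has precision τ_n = τ₀ + n/σ² and mean μ_n = (τ₀μ₀ + (n/σ²)x̄)/τ_n.
Here τ₀ = 1/25.7 = 0.038911 and τ_data = 4/13.3 = 0.300752, so τ_n = 0.339663.
Rearranging for μ₀: μ₀ = (μ_n·τ_n − τ_data·x̄)/τ₀ = (-10.0132·0.339663 − 0.300752·-12.9) / 0.038911 = 0.478587/0.038911 ≈ 12.3.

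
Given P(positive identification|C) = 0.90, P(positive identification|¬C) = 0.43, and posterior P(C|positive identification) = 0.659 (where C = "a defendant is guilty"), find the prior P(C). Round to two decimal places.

P(C) = 0.48

Bayes' rule in odds form gives O(C|E) = O(C)·[P(E|C)/P(E|¬C)], hence O(C) = O(C|E)/LR.
Posterior odds = 0.659/(1−0.659) = 1.9326. LR = 0.90/0.43 = 2.0930.
Prior odds = 1.9326/2.0930 = 0.9234, so P(C) = 0.9234/(1+0.9234) ≈ 0.48.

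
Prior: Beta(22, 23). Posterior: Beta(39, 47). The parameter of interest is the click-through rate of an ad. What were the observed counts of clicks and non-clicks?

Beta is conjugate to the binomial likelihood: posterior = Beta(α+s, β+f).
Match parameters: s=39−22=17, f=47−23=24.

17 clicks and 24 non-clicks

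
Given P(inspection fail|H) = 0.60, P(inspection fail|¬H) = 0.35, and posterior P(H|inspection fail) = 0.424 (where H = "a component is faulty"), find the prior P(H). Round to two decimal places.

Bayes' rule in odds form gives O(H|E) = O(H)·[P(E|H)/P(E|¬H)], hence O(H) = O(H|E)/LR.
Posterior odds = 0.424/(1−0.424) = 0.7361. LR = 0.60/0.35 = 1.7143.
Prior odds = 0.7361/1.7143 = 0.4294, so P(H) = 0.4294/(1+0.4294) ≈ 0.30.

P(H) = 0.30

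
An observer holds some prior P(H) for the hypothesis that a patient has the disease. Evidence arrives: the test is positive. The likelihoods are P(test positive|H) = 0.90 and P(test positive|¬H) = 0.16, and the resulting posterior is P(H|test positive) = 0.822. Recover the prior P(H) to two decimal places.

P(H) = 0.45

In odds form, posterior odds = prior odds × likelihood ratio, so prior odds = posterior odds ÷ LR.
Posterior odds = 0.822/(1−0.822) = 4.6180. LR = 0.90/0.16 = 5.6250.
Prior odds = 4.6180/5.6250 = 0.8210, so P(H) = 0.8210/(1+0.8210) ≈ 0.45.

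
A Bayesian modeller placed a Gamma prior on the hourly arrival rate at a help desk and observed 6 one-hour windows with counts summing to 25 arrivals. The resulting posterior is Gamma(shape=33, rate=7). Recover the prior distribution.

Gamma(shape=8, rate=1)

A Gamma(α, β) prior (rate parametrization) on a Poisson rate with n observations summing to S gives posterior Gamma(α+S, β+n).
So α = 33 − 25 = 8 and β = 7 − 6 = 1.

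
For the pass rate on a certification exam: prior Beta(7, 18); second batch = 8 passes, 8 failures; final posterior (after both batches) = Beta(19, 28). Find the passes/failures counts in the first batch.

Because Beta–binomial updating is additive in the counts, the combined data contributed (α_post−α_prior, β_post−β_prior) successes and failures.
Total across both batches: 19−7=12 passes, 28−18=10 failures.
Subtract the second batch: 12−8=4 passes and 10−8=2 failures.

4 passes and 2 failures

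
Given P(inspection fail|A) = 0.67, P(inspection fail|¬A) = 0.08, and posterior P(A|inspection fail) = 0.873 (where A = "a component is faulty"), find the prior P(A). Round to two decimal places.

P(A) = 0.45

In odds form, posterior odds = prior odds × likelihood ratio, so prior odds = posterior odds ÷ LR.
Posterior odds = 0.873/(1−0.873) = 6.8740. LR = 0.67/0.08 = 8.3750.
Prior odds = 6.8740/8.3750 = 0.8208, so P(A) = 0.8208/(1+0.8208) ≈ 0.45.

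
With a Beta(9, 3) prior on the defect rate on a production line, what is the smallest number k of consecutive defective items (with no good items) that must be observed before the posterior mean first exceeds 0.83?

k = 6

After k defective items and 0 good items the posterior is Beta(9+k, 3), with mean (9+k)/(9+3+k).
Set (9+k)/(12+k) > 0.83 and solve: k > (0.83·12 − 9)/(1 − 0.83) = 5.647.
The smallest integer exceeding 5.647 is 6, and checking k=6: (15)/(18) = 0.8333 > 0.83.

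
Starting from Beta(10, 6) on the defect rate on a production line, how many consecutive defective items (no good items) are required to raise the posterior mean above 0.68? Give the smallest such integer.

k = 3

After k defective items and 0 good items the posterior is Beta(10+k, 6), with mean (10+k)/(10+6+k).
Set (10+k)/(16+k) > 0.68 and solve: k > (0.68·16 − 10)/(1 − 0.68) = 2.750.
The smallest integer exceeding 2.750 is 3, and checking k=3: (13)/(19) = 0.6842 > 0.68.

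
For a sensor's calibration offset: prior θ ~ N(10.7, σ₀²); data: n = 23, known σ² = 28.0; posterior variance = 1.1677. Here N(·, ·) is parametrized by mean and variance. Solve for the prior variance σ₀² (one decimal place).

Posterior precision equals prior precision plus data precision: 1/σ_n² = 1/σ₀² + n/σ².
So 1/σ₀² = 1/1.1677 − 23/28.0 = 0.856384 − 0.821429 = 0.034955.
Hence σ₀² = 1/0.034955 ≈ 28.6.

σ₀² = 28.6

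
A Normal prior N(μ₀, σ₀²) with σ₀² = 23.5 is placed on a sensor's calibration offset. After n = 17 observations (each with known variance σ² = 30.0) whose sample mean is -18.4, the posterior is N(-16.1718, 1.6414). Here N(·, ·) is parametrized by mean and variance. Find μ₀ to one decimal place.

μ₀ = 13.5

The posterior mean is a precision-weighted average: μ_n = (τ₀μ₀ + τ_data·x̄)/(τ₀+τ_data), with τ₀=1/σ₀² and τ_data=n/σ².
Here τ₀ = 1/23.5 = 0.042553 and τ_data = 17/30.0 = 0.566667, so τ_n = 0.609220.
Rearranging for μ₀: μ₀ = (μ_n·τ_n − τ_data·x̄)/τ₀ = (-16.1718·0.609220 − 0.566667·-18.4) / 0.042553 = 0.574489/0.042553 ≈ 13.5.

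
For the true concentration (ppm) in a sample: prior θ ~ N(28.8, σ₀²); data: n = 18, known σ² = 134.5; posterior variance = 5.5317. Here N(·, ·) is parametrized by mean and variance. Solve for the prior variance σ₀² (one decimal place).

For the Normal–Normal model with known σ², precisions add: τ_n = τ₀ + n/σ².
So 1/σ₀² = 1/5.5317 − 18/134.5 = 0.180776 − 0.133829 = 0.046947.
Hence σ₀² = 1/0.046947 ≈ 21.3.

σ₀² = 21.3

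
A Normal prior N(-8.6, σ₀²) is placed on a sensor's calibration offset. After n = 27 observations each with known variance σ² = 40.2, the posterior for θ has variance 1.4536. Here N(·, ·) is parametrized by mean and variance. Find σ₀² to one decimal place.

σ₀² = 61.3

Posterior precision equals prior precision plus data precision: 1/σ_n² = 1/σ₀² + n/σ².
So 1/σ₀² = 1/1.4536 − 27/40.2 = 0.687947 − 0.671642 = 0.016305.
Hence σ₀² = 1/0.016305 ≈ 61.3.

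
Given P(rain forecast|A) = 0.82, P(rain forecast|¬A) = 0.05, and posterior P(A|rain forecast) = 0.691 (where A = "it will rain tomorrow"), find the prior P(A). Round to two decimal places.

P(A) = 0.12

In odds form, posterior odds = prior odds × likelihood ratio, so prior odds = posterior odds ÷ LR.
Posterior odds = 0.691/(1−0.691) = 2.2362. LR = 0.82/0.05 = 16.4000.
Prior odds = 2.2362/16.4000 = 0.1364, so P(A) = 0.1364/(1+0.1364) ≈ 0.12.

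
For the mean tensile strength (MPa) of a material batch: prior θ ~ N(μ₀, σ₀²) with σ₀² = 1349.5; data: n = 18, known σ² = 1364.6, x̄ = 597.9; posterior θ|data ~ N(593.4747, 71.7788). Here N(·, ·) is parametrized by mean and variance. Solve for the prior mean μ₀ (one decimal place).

With known observation variance, the Normal–Normal posterior has precision τ_n = τ₀ + n/σ² and mean μ_n = (τ₀μ₀ + (n/σ²)x̄)/τ_n.
Here τ₀ = 1/1349.5 = 0.000741 and τ_data = 18/1364.6 = 0.013191, so τ_n = 0.013932.
Rearranging for μ₀: μ₀ = (μ_n·τ_n − τ_data·x̄)/τ₀ = (593.4747·0.013932 − 0.013191·597.9) / 0.000741 = 0.381391/0.000741 ≈ 514.7.

μ₀ = 514.7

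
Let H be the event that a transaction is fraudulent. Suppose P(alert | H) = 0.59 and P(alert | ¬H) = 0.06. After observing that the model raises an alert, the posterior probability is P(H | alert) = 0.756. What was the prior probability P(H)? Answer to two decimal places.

Bayes' rule in odds form gives O(H|E) = O(H)·[P(E|H)/P(E|¬H)], hence O(H) = O(H|E)/LR.
Posterior odds = 0.756/(1−0.756) = 3.0984. LR = 0.59/0.06 = 9.8333.
Prior odds = 3.0984/9.8333 = 0.3151, so P(H) = 0.3151/(1+0.3151) ≈ 0.24.

P(H) = 0.24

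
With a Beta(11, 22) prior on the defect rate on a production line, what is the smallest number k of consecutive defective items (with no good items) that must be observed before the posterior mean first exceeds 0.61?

After k defective items and 0 good items the posterior is Beta(11+k, 22), with mean (11+k)/(11+22+k).
Set (11+k)/(33+k) > 0.61 and solve: k > (0.61·33 − 11)/(1 − 0.61) = 23.410.
The smallest integer exceeding 23.410 is 24.

k = 24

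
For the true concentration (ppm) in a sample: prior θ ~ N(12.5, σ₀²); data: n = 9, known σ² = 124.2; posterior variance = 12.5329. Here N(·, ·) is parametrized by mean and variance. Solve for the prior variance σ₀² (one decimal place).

σ₀² = 136.5

Posterior precision equals prior precision plus data precision: 1/σ_n² = 1/σ₀² + n/σ².
So 1/σ₀² = 1/12.5329 − 9/124.2 = 0.079790 − 0.072464 = 0.007326.
Hence σ₀² = 1/0.007326 ≈ 136.5.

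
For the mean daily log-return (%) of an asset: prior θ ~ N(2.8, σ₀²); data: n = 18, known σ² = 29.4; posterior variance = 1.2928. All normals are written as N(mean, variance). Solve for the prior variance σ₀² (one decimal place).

σ₀² = 6.2

Posterior precision equals prior precision plus data precision: 1/σ_n² = 1/σ₀² + n/σ².
So 1/σ₀² = 1/1.2928 − 18/29.4 = 0.773515 − 0.612245 = 0.161270.
Hence σ₀² = 1/0.161270 ≈ 6.2.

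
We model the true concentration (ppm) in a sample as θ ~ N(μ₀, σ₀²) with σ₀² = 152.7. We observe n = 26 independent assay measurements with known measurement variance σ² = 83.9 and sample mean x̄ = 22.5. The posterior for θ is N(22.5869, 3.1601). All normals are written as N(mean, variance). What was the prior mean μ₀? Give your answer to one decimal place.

The posterior mean is a precision-weighted average: μ_n = (τ₀μ₀ + τ_data·x̄)/(τ₀+τ_data), with τ₀=1/σ₀² and τ_data=n/σ².
Here τ₀ = 1/152.7 = 0.006549 and τ_data = 26/83.9 = 0.309893, so τ_n = 0.316442.
Rearranging for μ₀: μ₀ = (μ_n·τ_n − τ_data·x̄)/τ₀ = (22.5869·0.316442 − 0.309893·22.5) / 0.006549 = 0.174851/0.006549 ≈ 26.7.

μ₀ = 26.7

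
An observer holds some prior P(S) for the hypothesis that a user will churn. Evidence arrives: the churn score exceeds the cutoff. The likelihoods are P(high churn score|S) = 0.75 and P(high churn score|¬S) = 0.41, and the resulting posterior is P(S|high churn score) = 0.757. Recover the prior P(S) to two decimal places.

P(S) = 0.63

Bayes' rule in odds form gives O(S|E) = O(S)·[P(E|S)/P(E|¬S)], hence O(S) = O(S|E)/LR.
Posterior odds = 0.757/(1−0.757) = 3.1152. LR = 0.75/0.41 = 1.8293.
Prior odds = 3.1152/1.8293 = 1.7029, so P(S) = 1.7029/(1+1.7029) ≈ 0.63.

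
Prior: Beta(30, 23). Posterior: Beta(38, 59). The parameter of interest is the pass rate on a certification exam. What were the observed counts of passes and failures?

Beta is conjugate to the binomial likelihood: posterior = Beta(a+s, b+f).
Match parameters: s=38−30=8, f=59−23=36.

8 passes and 36 failures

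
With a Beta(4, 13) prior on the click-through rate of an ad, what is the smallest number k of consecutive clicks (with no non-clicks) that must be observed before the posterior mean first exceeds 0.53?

After k clicks and 0 non-clicks the posterior is Beta(4+k, 13), with mean (4+k)/(4+13+k).
Set (4+k)/(17+k) > 0.53 and solve: k > (0.53·17 − 4)/(1 − 0.53) = 10.660.
The smallest integer exceeding 10.660 is 11, and checking k=11: (15)/(28) = 0.5357 > 0.53.

k = 11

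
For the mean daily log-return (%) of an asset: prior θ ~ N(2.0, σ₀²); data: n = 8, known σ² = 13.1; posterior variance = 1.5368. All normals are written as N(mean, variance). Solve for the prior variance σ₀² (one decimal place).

σ₀² = 25.0

For the Normal–Normal model with known σ², precisions add: τ_n = τ₀ + n/σ².
So 1/σ₀² = 1/1.5368 − 8/13.1 = 0.650703 − 0.610687 = 0.040016.
Hence σ₀² = 1/0.040016 ≈ 25.0.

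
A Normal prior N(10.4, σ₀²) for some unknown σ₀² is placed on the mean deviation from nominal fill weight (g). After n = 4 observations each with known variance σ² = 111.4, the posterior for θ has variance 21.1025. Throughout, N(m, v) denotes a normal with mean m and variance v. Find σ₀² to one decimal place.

For the Normal–Normal model with known σ², precisions add: τ_n = τ₀ + n/σ².
So 1/σ₀² = 1/21.1025 − 4/111.4 = 0.047388 − 0.035907 = 0.011481.
Hence σ₀² = 1/0.011481 ≈ 87.1.

σ₀² = 87.1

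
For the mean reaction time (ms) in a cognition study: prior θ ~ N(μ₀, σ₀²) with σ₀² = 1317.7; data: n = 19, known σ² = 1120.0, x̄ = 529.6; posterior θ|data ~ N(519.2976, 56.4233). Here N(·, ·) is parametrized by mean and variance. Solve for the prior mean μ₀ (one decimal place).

μ₀ = 289.0

With known observation variance, the Normal–Normal posterior has precision τ_n = τ₀ + n/σ² and mean μ_n = (τ₀μ₀ + (n/σ²)x̄)/τ_n.
Here τ₀ = 1/1317.7 = 0.000759 and τ_data = 19/1120.0 = 0.016964, so τ_n = 0.017723.
Rearranging for μ₀: μ₀ = (μ_n·τ_n − τ_data·x̄)/τ₀ = (519.2976·0.017723 − 0.016964·529.6) / 0.000759 = 0.219377/0.000759 ≈ 289.0.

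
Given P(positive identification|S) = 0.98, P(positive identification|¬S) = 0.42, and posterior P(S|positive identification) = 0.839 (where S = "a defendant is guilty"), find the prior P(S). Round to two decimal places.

P(S) = 0.69

In odds form, posterior odds = prior odds × likelihood ratio, so prior odds = posterior odds ÷ LR.
Posterior odds = 0.839/(1−0.839) = 5.2112. LR = 0.98/0.42 = 2.3333.
Prior odds = 5.2112/2.3333 = 2.2334, so P(S) = 2.2334/(1+2.2334) ≈ 0.69.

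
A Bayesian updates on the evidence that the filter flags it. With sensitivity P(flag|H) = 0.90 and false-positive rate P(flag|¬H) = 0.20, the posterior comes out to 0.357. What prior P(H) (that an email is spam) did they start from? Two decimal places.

P(H) = 0.11

In odds form, posterior odds = prior odds × likelihood ratio, so prior odds = posterior odds ÷ LR.
Posterior odds = 0.357/(1−0.357) = 0.5552. LR = 0.90/0.20 = 4.5000.
Prior odds = 0.5552/4.5000 = 0.1234, so P(H) = 0.1234/(1+0.1234) ≈ 0.11.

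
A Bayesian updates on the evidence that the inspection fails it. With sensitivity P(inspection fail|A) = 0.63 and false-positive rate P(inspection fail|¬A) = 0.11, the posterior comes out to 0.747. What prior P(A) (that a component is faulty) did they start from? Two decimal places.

P(A) = 0.34

In odds form, posterior odds = prior odds × likelihood ratio, so prior odds = posterior odds ÷ LR.
Posterior odds = 0.747/(1−0.747) = 2.9526. LR = 0.63/0.11 = 5.7273.
Prior odds = 2.9526/5.7273 = 0.5155, so P(A) = 0.5155/(1+0.5155) ≈ 0.34.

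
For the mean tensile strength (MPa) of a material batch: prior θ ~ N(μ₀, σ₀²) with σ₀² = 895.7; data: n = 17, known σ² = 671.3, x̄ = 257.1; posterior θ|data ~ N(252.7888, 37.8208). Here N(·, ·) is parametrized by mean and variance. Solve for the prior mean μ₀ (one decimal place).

With known observation variance, the Normal–Normal posterior has precision τ_n = τ₀ + n/σ² and mean μ_n = (τ₀μ₀ + (n/σ²)x̄)/τ_n.
Here τ₀ = 1/895.7 = 0.001116 and τ_data = 17/671.3 = 0.025324, so τ_n = 0.026440.
Rearranging for μ₀: μ₀ = (μ_n·τ_n − τ_data·x̄)/τ₀ = (252.7888·0.026440 − 0.025324·257.1) / 0.001116 = 0.172935/0.001116 ≈ 155.0.

μ₀ = 155.0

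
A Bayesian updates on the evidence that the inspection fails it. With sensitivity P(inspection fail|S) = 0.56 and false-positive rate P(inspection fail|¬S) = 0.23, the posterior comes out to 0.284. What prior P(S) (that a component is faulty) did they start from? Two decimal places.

P(S) = 0.14

Bayes' rule in odds form gives O(S|E) = O(S)·[P(E|S)/P(E|¬S)], hence O(S) = O(S|E)/LR.
Posterior odds = 0.284/(1−0.284) = 0.3966. LR = 0.56/0.23 = 2.4348.
Prior odds = 0.3966/2.4348 = 0.1629, so P(S) = 0.1629/(1+0.1629) ≈ 0.14.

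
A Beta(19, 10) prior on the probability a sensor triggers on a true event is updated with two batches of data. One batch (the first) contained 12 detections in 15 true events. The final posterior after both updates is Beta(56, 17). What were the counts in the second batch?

Sequential conjugate updates are equivalent to a single update on the pooled data, so total successes = posterior α − prior α and total failures = posterior β − prior β.
Total across both batches: 56−19=37 detections, 17−10=7 misses.
Subtract the first batch: 37−12=25 detections and 7−3=4 misses.

25 detections and 4 misses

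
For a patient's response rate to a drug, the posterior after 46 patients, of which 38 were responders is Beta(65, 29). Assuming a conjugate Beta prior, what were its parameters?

Beta(27, 21)

A Beta(α, β) prior with s successes and f failures in binomial data gives a Beta(α+s, β+f) posterior.
So α = 65 − 38 = 27 and β = 29 − 8 = 21.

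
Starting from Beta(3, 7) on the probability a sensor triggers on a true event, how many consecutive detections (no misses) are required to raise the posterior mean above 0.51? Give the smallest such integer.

k = 5

After k detections and 0 misses the posterior is Beta(3+k, 7), with mean (3+k)/(3+7+k).
Set (3+k)/(10+k) > 0.51 and solve: k > (0.51·10 − 3)/(1 − 0.51) = 4.286.
The smallest integer exceeding 4.286 is 5.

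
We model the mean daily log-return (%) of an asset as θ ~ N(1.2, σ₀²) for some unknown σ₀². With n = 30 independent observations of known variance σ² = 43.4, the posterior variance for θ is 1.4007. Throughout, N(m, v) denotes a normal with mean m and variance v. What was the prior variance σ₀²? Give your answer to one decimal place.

Posterior precision equals prior precision plus data precision: 1/σ_n² = 1/σ₀² + n/σ².
So 1/σ₀² = 1/1.4007 − 30/43.4 = 0.713929 − 0.691244 = 0.022685.
Hence σ₀² = 1/0.022685 ≈ 44.1.

σ₀² = 44.1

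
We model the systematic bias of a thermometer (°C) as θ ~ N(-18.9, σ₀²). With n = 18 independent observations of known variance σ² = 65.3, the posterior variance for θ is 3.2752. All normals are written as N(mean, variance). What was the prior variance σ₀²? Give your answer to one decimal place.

σ₀² = 33.7

Posterior precision equals prior precision plus data precision: 1/σ_n² = 1/σ₀² + n/σ².
So 1/σ₀² = 1/3.2752 − 18/65.3 = 0.305325 − 0.275651 = 0.029674.
Hence σ₀² = 1/0.029674 ≈ 33.7.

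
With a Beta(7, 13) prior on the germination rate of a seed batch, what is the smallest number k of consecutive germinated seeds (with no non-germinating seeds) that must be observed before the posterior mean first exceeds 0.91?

k = 125

After k germinated seeds and 0 non-germinating seeds the posterior is Beta(7+k, 13), with mean (7+k)/(7+13+k).
Set (7+k)/(20+k) > 0.91 and solve: k > (0.91·20 − 7)/(1 − 0.91) = 124.444.
The smallest integer exceeding 124.444 is 125.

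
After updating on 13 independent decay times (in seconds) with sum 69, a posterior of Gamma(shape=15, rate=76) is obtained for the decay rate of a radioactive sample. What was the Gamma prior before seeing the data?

Gamma–exponential conjugacy: posterior shape = α + n, posterior rate = β + Σtᵢ.
So α = 15 − 13 = 2 and β = 76 − 69 = 7.

Gamma(shape=2, rate=7)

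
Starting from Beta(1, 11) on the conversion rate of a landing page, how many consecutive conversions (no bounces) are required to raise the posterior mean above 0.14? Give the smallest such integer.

k = 1

After k conversions and 0 bounces the posterior is Beta(1+k, 11), with mean (1+k)/(1+11+k).
Set (1+k)/(12+k) > 0.14 and solve: k > (0.14·12 − 1)/(1 − 0.14) = 0.791.
The smallest integer exceeding 0.791 is 1.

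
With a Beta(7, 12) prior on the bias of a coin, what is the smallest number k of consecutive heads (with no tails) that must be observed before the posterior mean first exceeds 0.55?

k = 8

After k heads and 0 tails the posterior is Beta(7+k, 12), with mean (7+k)/(7+12+k).
Set (7+k)/(19+k) > 0.55 and solve: k > (0.55·19 − 7)/(1 − 0.55) = 7.667.
The smallest integer exceeding 7.667 is 8.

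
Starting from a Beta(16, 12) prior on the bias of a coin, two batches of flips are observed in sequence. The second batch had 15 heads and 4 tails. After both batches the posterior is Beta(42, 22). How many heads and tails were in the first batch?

11 heads and 6 tails

Sequential conjugate updates are equivalent to a single update on the pooled data, so total successes = posterior α − prior α and total failures = posterior β − prior β.
Total across both batches: 42−16=26 heads, 22−12=10 tails.
Subtract the second batch: 26−15=11 heads and 10−4=6 tails.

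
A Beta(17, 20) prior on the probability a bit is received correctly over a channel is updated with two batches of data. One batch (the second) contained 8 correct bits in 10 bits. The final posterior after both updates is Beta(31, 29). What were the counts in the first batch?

6 correct bits and 7 errors

Sequential conjugate updates are equivalent to a single update on the pooled data, so total successes = posterior α − prior α and total failures = posterior β − prior β.
Total across both batches: 31−17=14 correct bits, 29−20=9 errors.
Subtract the second batch: 14−8=6 correct bits and 9−2=7 errors.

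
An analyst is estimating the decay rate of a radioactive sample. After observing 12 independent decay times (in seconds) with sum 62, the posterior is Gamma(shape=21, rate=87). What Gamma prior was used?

Gamma(shape=9, rate=25)

For an exponential likelihood with a Gamma(α, β) prior on the rate, n observations with total T give posterior Gamma(α+n, β+T).
So α = 21 − 12 = 9 and β = 87 − 62 = 25.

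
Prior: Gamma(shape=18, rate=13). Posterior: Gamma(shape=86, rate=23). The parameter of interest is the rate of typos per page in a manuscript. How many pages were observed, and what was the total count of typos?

Gamma–Poisson conjugacy: posterior shape = α + Σxᵢ, posterior rate = β + n.
Matching: Σxᵢ = 86 − 18 = 68 and n = 23 − 13 = 10.

n = 10 pages with total 68 typos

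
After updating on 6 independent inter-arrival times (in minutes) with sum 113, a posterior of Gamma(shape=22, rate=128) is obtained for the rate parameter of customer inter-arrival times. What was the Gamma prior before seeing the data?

Gamma–exponential conjugacy: posterior shape = α + n, posterior rate = β + Σtᵢ.
So α = 22 − 6 = 16 and β = 128 − 113 = 15.

Gamma(shape=16, rate=15)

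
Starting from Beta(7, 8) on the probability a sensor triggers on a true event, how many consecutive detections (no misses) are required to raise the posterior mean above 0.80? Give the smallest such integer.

k = 26

After k detections and 0 misses the posterior is Beta(7+k, 8), with mean (7+k)/(7+8+k).
Set (7+k)/(15+k) > 0.80 and solve: k > (0.80·15 − 7)/(1 − 0.80) = 25.000.
The smallest integer exceeding 25.000 is 26.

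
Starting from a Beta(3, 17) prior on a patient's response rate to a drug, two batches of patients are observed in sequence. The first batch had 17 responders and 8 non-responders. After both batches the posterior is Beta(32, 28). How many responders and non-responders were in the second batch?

Because Beta–binomial updating is additive in the counts, the combined data contributed (α_post−α_prior, β_post−β_prior) successes and failures.
Total across both batches: 32−3=29 responders, 28−17=11 non-responders.
Subtract the first batch: 29−17=12 responders and 11−8=3 non-responders.

12 responders and 3 non-responders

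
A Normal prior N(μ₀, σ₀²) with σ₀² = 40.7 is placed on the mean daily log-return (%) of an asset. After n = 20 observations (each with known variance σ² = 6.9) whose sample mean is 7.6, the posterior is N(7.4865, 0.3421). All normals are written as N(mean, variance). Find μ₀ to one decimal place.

The posterior mean is a precision-weighted average: μ_n = (τ₀μ₀ + τ_data·x̄)/(τ₀+τ_data), with τ₀=1/σ₀² and τ_data=n/σ².
Here τ₀ = 1/40.7 = 0.024570 and τ_data = 20/6.9 = 2.898551, so τ_n = 2.923121.
Rearranging for μ₀: μ₀ = (μ_n·τ_n − τ_data·x̄)/τ₀ = (7.4865·2.923121 − 2.898551·7.6) / 0.024570 = -0.145042/0.024570 ≈ -5.9.

μ₀ = -5.9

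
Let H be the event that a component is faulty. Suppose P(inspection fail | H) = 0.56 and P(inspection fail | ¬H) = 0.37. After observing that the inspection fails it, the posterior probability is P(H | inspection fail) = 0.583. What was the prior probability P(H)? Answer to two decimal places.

P(H) = 0.48

Bayes' rule in odds form gives O(H|E) = O(H)·[P(E|H)/P(E|¬H)], hence O(H) = O(H|E)/LR.
Posterior odds = 0.583/(1−0.583) = 1.3981. LR = 0.56/0.37 = 1.5135.
Prior odds = 1.3981/1.5135 = 0.9238, so P(H) = 0.9238/(1+0.9238) ≈ 0.48.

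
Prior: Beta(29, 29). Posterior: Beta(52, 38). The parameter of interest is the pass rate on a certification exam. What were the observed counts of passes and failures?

23 passes and 9 failures

Under Beta–binomial conjugacy the posterior parameters are (a+s, b+f).
Match parameters: s=52−29=23, f=38−29=9.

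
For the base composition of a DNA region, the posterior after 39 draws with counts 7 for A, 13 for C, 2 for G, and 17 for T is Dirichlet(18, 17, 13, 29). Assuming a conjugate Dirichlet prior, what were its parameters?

Dirichlet(11, 4, 11, 12)

For a Dirichlet(α) prior with multinomial counts c, the posterior is Dirichlet(α + c) componentwise.
Subtract each count from the matching posterior parameter: 18−7=11, 17−13=4, 13−2=11, 29−17=12.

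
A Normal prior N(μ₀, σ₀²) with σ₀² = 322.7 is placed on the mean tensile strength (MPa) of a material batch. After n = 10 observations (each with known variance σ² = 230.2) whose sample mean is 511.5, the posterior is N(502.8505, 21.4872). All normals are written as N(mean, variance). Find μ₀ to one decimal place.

The posterior mean is a precision-weighted average: μ_n = (τ₀μ₀ + τ_data·x̄)/(τ₀+τ_data), with τ₀=1/σ₀² and τ_data=n/σ².
Here τ₀ = 1/322.7 = 0.003099 and τ_data = 10/230.2 = 0.043440, so τ_n = 0.046539.
Rearranging for μ₀: μ₀ = (μ_n·τ_n − τ_data·x̄)/τ₀ = (502.8505·0.046539 − 0.043440·511.5) / 0.003099 = 1.182599/0.003099 ≈ 381.6.

μ₀ = 381.6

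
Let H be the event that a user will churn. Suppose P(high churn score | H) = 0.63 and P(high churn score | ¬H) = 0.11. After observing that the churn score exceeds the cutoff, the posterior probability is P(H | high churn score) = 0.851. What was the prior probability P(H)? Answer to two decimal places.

In odds form, posterior odds = prior odds × likelihood ratio, so prior odds = posterior odds ÷ LR.
Posterior odds = 0.851/(1−0.851) = 5.7114. LR = 0.63/0.11 = 5.7273.
Prior odds = 5.7114/5.7273 = 0.9972, so P(H) = 0.9972/(1+0.9972) ≈ 0.50.

P(H) = 0.50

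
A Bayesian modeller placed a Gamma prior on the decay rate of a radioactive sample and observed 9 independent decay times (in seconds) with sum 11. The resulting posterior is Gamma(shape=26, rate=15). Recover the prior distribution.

Gamma(shape=17, rate=4)

Gamma–exponential conjugacy: posterior shape = α + n, posterior rate = β + Σtᵢ.
So α = 26 − 9 = 17 and β = 15 − 11 = 4.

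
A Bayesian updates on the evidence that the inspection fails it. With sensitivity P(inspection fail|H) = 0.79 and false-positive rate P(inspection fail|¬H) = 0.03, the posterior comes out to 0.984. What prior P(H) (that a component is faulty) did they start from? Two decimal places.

P(H) = 0.70

Bayes' rule in odds form gives O(H|E) = O(H)·[P(E|H)/P(E|¬H)], hence O(H) = O(H|E)/LR.
Posterior odds = 0.984/(1−0.984) = 61.5000. LR = 0.79/0.03 = 26.3333.
Prior odds = 61.5000/26.3333 = 2.3354, so P(H) = 2.3354/(1+2.3354) ≈ 0.70.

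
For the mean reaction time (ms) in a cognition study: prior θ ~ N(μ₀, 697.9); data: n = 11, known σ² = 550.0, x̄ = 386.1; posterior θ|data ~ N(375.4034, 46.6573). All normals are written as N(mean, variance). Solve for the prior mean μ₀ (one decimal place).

The posterior mean is a precision-weighted average: μ_n = (τ₀μ₀ + τ_data·x̄)/(τ₀+τ_data), with τ₀=1/σ₀² and τ_data=n/σ².
Here τ₀ = 1/697.9 = 0.001433 and τ_data = 11/550.0 = 0.020000, so τ_n = 0.021433.
Rearranging for μ₀: μ₀ = (μ_n·τ_n − τ_data·x̄)/τ₀ = (375.4034·0.021433 − 0.020000·386.1) / 0.001433 = 0.324021/0.001433 ≈ 226.1.

μ₀ = 226.1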